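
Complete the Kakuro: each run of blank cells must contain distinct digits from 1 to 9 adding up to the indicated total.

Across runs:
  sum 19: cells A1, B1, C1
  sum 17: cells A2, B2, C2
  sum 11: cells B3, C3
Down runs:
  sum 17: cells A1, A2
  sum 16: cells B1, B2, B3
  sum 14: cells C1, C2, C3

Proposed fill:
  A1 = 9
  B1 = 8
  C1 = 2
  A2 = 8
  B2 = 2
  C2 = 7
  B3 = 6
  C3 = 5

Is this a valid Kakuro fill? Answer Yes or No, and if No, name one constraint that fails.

Across: 9+8+2=19; 8+2+7=17; 6+5=11. Down: 9+8=17; 8+2+6=16; 2+7+5=14. No digit repeats within any run.

Yes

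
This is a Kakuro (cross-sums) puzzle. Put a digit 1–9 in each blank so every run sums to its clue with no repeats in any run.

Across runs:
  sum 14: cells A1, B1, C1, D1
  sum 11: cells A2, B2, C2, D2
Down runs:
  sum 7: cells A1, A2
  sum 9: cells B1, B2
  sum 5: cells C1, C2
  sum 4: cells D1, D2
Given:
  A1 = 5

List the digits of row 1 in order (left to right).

11 in 4 cells must be {1,2,3,5}; 4 in 2 cells must be {1,3}.
A2 = 7 − 5 = 2 completes the 7 down.
No cell is forced outright now. D1 can only be 1 or 3 (the digits allowed by both its 14 across and its 4 down). If D1 = 1: that forces C1 = 2, C2 = 3, after which D2 would have to be in {1,5} for the 11 across but in {3} for the 4 down — contradiction. So D1 = 3.
D2 = 4 − 3 = 1 completes the 4 down.
C2 = 3: the only remaining digit allowed by both the 11 across and the 5 down.
C1 = 5 − 3 = 2 completes the 5 down.
B2 = 11 − 6 = 5 completes the 11 across.
B1 = 14 − 10 = 4 completes the 14 across.

5 4 2 3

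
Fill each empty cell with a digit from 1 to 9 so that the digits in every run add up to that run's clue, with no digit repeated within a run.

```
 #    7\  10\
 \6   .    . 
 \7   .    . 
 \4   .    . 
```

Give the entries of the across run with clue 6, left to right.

4, 2

4 in 2 cells must be {1,3}; 7 in 3 cells must be {1,2,4}.
The 4 across and the 7 down share only 1, so R3C1 = 1.
R3C2 = 4 − 1 = 3 completes the 4 across.
Nothing is forced directly, so branch on R1C1, whose candidates are 2 or 4. If R1C1 = 2: then R1C2 would have to be in {4} for the 6 across but in {1,2,5,6} for the 10 down — contradiction. So R1C1 = 4.
R1C2 = 6 − 4 = 2 completes the 6 across.
R2C1 = 7 − 5 = 2 completes the 7 down.
R2C2 = 7 − 2 = 5 completes the 7 across.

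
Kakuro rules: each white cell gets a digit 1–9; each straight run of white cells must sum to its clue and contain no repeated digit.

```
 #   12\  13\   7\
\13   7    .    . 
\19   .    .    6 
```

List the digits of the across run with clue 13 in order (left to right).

7 5 1

R1C3 = 7 − 6 = 1 completes the 7 down.
R2C1 = 12 − 7 = 5 completes the 12 down.
R2C2 = 19 − 11 = 8 completes the 19 across.
R1C2 = 13 − 8 = 5 completes the 13 across.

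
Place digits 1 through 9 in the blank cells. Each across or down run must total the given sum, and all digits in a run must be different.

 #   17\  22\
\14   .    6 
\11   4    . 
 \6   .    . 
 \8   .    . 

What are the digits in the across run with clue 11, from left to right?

R1C1 = 14 − 6 = 8 completes the 14 across.
R2C2 = 11 − 4 = 7 completes the 11 across.
R3C1 = 2: the only remaining digit allowed by both the 6 across and the 17 down.
R3C2 = 6 − 2 = 4 completes the 6 across.
R4C1 = 17 − 14 = 3 completes the 17 down.
R4C2 = 8 − 3 = 5 completes the 8 across.

4 7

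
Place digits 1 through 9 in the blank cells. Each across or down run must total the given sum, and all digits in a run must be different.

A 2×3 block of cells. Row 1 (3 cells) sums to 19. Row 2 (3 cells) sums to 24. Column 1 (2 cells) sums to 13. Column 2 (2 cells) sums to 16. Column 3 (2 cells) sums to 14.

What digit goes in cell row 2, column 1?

24 in 3 cells must be {7,8,9}; 16 in 2 cells must be {7,9}.
Nothing is forced directly, so branch on (1,2), whose candidates are 7 or 9. If (1,2) = 7: that forces (2,2) = 9, (2,3) = 8, after which (1,3) would have to be in {3,4,8,9} for the 19 across but in {6} for the 14 down — contradiction. So (1,2) = 9.
(2,2) = 16 − 9 = 7 completes the 16 down.
Nothing is forced directly, so branch on (1,3), whose candidates are 6 or 8. If (1,3) = 8: then (1,1) would have to be in {2} for the 19 across but in {4,5,6,7,8,9} for the 13 down — contradiction. So (1,3) = 6.
(1,1) = 19 − 15 = 4 completes the 19 across.
(2,1) = 13 − 4 = 9 completes the 13 down.
(2,3) = 24 − 16 = 8 completes the 24 across.

9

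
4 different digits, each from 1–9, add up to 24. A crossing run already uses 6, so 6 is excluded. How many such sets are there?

4

4 distinct digits from 1–9 sum between 10 and 30.
Dropping sets that contain 6.
Enumerating: {2,5,8,9}, {3,4,8,9}, {3,5,7,9}, {4,5,7,8}.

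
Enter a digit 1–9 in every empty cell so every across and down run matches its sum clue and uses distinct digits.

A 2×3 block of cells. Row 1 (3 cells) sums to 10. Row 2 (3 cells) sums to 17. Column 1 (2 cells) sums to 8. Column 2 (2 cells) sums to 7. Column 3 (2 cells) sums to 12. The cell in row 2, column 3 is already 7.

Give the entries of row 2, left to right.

6, 4, 7

(1,3) = 12 − 7 = 5 completes the 12 down.
Nothing is forced directly, so branch on (2,1), whose candidates are 1 or 2 or 6. If (2,1) = 1: then (1,1) would have to be in {1,2,3,4} for the 10 across but in {7} for the 8 down — contradiction. If (2,1) = 2: then (1,1) would have to be in {1,2,3,4} for the 10 across but in {6} for the 8 down — contradiction. So (2,1) = 6.
(1,1) = 8 − 6 = 2 completes the 8 down.
(1,2) = 10 − 7 = 3 completes the 10 across.
(2,2) = 17 − 13 = 4 completes the 17 across.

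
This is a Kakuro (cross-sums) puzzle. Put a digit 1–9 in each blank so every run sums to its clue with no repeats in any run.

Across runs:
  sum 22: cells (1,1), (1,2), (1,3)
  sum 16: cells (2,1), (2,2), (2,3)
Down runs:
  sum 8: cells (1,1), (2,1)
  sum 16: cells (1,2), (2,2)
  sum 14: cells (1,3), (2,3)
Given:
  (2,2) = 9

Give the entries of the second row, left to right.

2, 9, 5

16 in 2 cells must be {7,9}.
(1,2) = 16 − 9 = 7 completes the 16 down.
(1,1) = 6: the only remaining digit allowed by both the 22 across and the 8 down.
(1,3) = 22 − 13 = 9 completes the 22 across.
(2,1) = 8 − 6 = 2 completes the 8 down.
(2,3) = 16 − 11 = 5 completes the 16 across.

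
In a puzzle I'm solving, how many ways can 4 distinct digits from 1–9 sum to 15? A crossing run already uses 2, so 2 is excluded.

4 distinct digits from 1–9 sum between 10 and 30.
Dropping sets that contain 2.
Enumerating: {1,3,4,7}, {1,3,5,6}.

2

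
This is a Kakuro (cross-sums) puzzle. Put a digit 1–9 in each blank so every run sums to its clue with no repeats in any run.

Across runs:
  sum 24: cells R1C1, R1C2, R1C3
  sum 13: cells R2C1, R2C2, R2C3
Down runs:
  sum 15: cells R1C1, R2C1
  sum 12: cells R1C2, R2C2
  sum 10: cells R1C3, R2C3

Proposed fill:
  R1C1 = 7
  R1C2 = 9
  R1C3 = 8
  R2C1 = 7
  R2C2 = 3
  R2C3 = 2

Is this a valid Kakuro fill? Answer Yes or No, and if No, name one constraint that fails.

No — the across run R2C1–R2C3 sums to 12, not 13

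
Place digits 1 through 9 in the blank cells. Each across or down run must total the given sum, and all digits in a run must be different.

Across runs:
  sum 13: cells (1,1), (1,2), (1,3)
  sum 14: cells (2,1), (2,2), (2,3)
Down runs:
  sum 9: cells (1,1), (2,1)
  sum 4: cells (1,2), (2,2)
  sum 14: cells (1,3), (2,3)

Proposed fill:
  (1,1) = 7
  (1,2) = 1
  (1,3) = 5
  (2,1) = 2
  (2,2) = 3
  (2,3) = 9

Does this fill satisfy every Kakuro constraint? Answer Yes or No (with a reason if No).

Yes

Across: 7+1+5=13; 2+3+9=14. Down: 7+2=9; 1+3=4; 5+9=14. No digit repeats within any run.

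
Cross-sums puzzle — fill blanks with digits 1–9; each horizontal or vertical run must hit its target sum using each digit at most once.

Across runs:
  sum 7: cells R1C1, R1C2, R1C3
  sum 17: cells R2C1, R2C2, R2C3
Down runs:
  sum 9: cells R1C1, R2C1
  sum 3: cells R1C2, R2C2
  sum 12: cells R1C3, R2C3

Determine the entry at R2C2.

2

7 in 3 cells must be {1,2,4}; 3 in 2 cells must be {1,2}.
The 7 across and the 12 down share only 4, so R1C3 = 4.
R2C3 = 12 − 4 = 8 completes the 12 down.
Given what's placed, R2C2 must be 2 to fit the 17 across and 3 down.
R1C2 = 3 − 2 = 1 completes the 3 down.
R2C1 = 17 − 10 = 7 completes the 17 across.
R1C1 = 7 − 5 = 2 completes the 7 across.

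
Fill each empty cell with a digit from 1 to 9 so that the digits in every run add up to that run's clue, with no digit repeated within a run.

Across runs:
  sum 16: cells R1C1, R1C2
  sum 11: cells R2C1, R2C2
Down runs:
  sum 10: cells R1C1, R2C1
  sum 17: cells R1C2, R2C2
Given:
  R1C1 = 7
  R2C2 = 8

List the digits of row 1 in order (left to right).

16 in 2 cells must be {7,9}; 17 in 2 cells must be {8,9}.
R1C2 = 16 − 7 = 9 completes the 16 across.
R2C1 = 11 − 8 = 3 completes the 11 across.

7 9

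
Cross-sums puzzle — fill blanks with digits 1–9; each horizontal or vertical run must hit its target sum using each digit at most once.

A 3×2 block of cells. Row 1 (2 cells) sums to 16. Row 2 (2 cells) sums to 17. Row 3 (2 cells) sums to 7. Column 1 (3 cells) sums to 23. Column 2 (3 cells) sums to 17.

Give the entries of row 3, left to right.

6 1

16 in 2 cells must be {7,9}; 17 in 2 cells must be {8,9}; 23 in 3 cells must be {6,8,9}.
The 16 across and the 23 down share only 9, so (1,1) = 9.
(1,2) = 16 − 9 = 7 completes the 16 across.
Given what's placed, (2,1) must be 8 to fit the 17 across and 23 down.
(2,2) = 17 − 8 = 9 completes the 17 across.
(3,1) = 23 − 17 = 6 completes the 23 down.
(3,2) = 7 − 6 = 1 completes the 7 across.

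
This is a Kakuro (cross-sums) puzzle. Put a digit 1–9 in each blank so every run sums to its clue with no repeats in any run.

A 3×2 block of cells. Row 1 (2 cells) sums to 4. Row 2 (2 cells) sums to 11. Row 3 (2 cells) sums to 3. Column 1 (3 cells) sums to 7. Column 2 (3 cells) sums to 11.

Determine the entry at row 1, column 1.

4 in 2 cells must be {1,3}; 3 in 2 cells must be {1,2}; 7 in 3 cells must be {1,2,4}.
The 4 across and the 7 down share only 1, so (1,1) = 1.
(1,2) = 4 − 1 = 3 completes the 4 across.
Given what's placed, (3,1) must be 2 to fit the 3 across and 7 down.
(3,2) = 3 − 2 = 1 completes the 3 across.
(2,1) = 7 − 3 = 4 completes the 7 down.
(2,2) = 11 − 4 = 7 completes the 11 across.

1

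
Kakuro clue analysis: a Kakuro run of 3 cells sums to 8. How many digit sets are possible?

2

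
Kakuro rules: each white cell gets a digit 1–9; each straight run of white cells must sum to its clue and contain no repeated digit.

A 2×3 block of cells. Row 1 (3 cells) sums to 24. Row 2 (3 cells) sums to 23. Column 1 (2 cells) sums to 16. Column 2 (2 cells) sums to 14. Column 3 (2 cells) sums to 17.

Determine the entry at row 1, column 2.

24 in 3 cells must be {7,8,9}; 23 in 3 cells must be {6,8,9}; 16 in 2 cells must be {7,9}.
The 23 across and the 16 down share only 9, so (2,1) = 9.
Given what's placed, (2,3) must be 8 to fit the 23 across and 17 down.
(1,1) = 16 − 9 = 7 completes the 16 down.
(1,3) = 17 − 8 = 9 completes the 17 down.
(2,2) = 23 − 17 = 6 completes the 23 across.
(1,2) = 24 − 16 = 8 completes the 24 across.

8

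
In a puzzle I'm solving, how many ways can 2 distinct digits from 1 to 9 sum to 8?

3

2 distinct digits from 1–9 sum between 3 and 17.
Enumerating: {1,7}, {2,6}, {3,5}.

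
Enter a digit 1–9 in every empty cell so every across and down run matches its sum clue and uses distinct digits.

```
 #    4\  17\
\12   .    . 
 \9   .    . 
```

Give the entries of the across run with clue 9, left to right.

1 8

4 in 2 cells must be {1,3}; 17 in 2 cells must be {8,9}.
The 12 across and the 4 down share only 3, so R1C1 = 3.
R1C2 = 12 − 3 = 9 completes the 12 across.
R2C1 = 4 − 3 = 1 completes the 4 down.
R2C2 = 9 − 1 = 8 completes the 9 across.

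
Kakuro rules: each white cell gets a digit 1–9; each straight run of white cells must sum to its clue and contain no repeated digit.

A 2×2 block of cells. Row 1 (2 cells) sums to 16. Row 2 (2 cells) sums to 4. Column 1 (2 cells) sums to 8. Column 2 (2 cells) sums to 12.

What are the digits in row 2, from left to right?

1 3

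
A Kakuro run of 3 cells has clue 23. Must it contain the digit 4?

No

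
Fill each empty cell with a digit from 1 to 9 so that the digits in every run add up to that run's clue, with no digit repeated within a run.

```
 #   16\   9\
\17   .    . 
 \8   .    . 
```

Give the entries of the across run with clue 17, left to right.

17 in 2 cells must be {8,9}; 16 in 2 cells must be {7,9}.
The 17 across and the 16 down share only 9, so R1C1 = 9.
R1C2 = 17 − 9 = 8 completes the 17 across.
R2C1 = 16 − 9 = 7 completes the 16 down.
R2C2 = 8 − 7 = 1 completes the 8 across.

9 8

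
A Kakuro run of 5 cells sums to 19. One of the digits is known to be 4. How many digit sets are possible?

3

5 distinct digits from 1–9 sum between 15 and 35.
Keeping only sets containing 4.
Enumerating: {1,2,3,4,9}, {1,2,4,5,7}, {1,3,4,5,6}.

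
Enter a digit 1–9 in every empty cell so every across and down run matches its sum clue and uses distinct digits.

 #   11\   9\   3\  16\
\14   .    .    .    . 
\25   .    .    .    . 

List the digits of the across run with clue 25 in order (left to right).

7 8 1 9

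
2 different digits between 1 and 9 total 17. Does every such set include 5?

No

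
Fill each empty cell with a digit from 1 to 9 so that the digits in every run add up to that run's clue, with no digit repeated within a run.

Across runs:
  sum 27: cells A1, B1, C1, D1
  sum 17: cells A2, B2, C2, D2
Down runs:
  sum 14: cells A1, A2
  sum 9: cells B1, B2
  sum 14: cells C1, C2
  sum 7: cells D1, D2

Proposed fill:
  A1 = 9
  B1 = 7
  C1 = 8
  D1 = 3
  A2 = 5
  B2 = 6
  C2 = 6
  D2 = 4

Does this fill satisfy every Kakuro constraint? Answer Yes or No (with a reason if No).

No — the down run B1–B2 sums to 13, not 9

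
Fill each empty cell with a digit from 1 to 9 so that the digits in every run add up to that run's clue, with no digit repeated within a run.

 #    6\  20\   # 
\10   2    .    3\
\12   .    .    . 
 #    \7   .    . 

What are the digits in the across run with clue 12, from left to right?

4 7 1

3 in 2 cells must be {1,2}.
R1C2 = 10 − 2 = 8 completes the 10 across.
R2C1 = 6 − 2 = 4 completes the 6 down.
No cell is forced outright now. R2C3 can only be 1 or 2 (the digits allowed by both its 12 across and its 3 down). If R2C3 = 2: then R2C2 would have to be in {6} for the 12 across but in {3,5,7,9} for the 20 down — contradiction. So R2C3 = 1.
R2C2 = 12 − 5 = 7 completes the 12 across.
R3C2 = 20 − 15 = 5 completes the 20 down.
R3C3 = 7 − 5 = 2 completes the 7 across.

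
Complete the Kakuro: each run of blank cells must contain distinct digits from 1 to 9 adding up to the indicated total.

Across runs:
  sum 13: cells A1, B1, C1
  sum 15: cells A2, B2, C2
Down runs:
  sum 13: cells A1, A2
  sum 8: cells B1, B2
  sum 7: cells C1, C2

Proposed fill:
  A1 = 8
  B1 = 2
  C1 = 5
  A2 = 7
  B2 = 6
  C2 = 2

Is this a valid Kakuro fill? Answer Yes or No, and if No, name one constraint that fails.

No — the down run A1–A2 sums to 15, not 13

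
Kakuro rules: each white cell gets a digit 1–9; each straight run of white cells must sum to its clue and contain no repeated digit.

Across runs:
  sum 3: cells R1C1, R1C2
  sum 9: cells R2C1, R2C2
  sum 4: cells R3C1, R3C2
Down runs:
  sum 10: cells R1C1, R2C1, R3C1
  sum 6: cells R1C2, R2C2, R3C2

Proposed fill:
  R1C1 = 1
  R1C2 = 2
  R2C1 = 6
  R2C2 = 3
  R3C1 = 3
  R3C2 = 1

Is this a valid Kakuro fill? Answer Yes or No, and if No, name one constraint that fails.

Yes

Across: 1+2=3; 6+3=9; 3+1=4. Down: 1+6+3=10; 2+3+1=6. No digit repeats within any run.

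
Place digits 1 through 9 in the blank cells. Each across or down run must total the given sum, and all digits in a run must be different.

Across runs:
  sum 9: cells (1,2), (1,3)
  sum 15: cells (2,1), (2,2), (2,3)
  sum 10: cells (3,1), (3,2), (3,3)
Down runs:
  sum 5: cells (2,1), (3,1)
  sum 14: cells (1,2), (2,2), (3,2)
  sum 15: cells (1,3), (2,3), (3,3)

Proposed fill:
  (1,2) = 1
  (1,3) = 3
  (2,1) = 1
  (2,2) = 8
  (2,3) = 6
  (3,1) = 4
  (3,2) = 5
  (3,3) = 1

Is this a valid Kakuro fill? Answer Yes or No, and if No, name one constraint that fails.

No — the across run (1,2)–(1,3) sums to 4, not 9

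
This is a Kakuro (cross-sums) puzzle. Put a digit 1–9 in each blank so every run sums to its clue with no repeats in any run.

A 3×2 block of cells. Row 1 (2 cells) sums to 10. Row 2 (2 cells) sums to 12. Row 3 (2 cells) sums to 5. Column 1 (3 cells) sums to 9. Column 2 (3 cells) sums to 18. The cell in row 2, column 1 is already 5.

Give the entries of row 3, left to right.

3 2

(2,2) = 12 − 5 = 7 completes the 12 across.
Nothing is forced directly, so branch on (1,1), whose candidates are 1 or 3. If (1,1) = 3: then (1,2) would have to be in {7} for the 10 across but in {2,3,5,6,8,9} for the 18 down — contradiction. So (1,1) = 1.
(1,2) = 10 − 1 = 9 completes the 10 across.
(3,1) = 9 − 6 = 3 completes the 9 down.
(3,2) = 5 − 3 = 2 completes the 5 across.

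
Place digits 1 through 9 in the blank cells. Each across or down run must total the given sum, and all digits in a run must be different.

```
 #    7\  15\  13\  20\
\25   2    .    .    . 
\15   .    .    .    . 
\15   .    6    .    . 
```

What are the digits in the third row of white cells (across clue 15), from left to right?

7 in 3 cells must be {1,2,4}.
R1C2 = 8: the only remaining digit allowed by both the 25 across and the 15 down.
R2C2 = 15 − 14 = 1 completes the 15 down.
Given what's placed, R2C1 must be 4 to fit the 15 across and 7 down.
R3C1 = 7 − 6 = 1 completes the 7 down.
Nothing is forced directly, so branch on R1C3, whose candidates are 6 or 9. If R1C3 = 9: that forces R1C4 = 6, R2C3 = 3, after which R2C4 would have to be in {7} for the 15 across but in {5,9} for the 20 down — contradiction. So R1C3 = 6.
R1C4 = 25 − 16 = 9 completes the 25 across.
No cell is forced outright now. R3C3 can only be 3 or 5 (the digits allowed by both its 15 across and its 13 down). If R3C3 = 3: then R2C3 would have to be in {2,3,7,8} for the 15 across but in {4} for the 13 down — contradiction. So R3C3 = 5.
R2C3 = 13 − 11 = 2 completes the 13 down.
R2C4 = 15 − 7 = 8 completes the 15 across.
R3C4 = 15 − 12 = 3 completes the 15 across.

1, 6, 5, 3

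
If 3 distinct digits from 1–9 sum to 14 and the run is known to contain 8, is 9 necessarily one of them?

No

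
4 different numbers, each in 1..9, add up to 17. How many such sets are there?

9

4 distinct digits from 1–9 sum between 10 and 30.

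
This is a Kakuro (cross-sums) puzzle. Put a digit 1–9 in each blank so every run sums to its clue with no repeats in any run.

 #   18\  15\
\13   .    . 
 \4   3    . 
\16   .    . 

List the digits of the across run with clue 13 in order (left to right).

8, 5

4 in 2 cells must be {1,3}; 16 in 2 cells must be {7,9}.
R2C2 = 4 − 3 = 1 completes the 4 across.
Given what's placed, R3C2 must be 9 to fit the 16 across and 15 down.
R1C2 = 15 − 10 = 5 completes the 15 down.
R3C1 = 16 − 9 = 7 completes the 16 across.
R1C1 = 13 − 5 = 8 completes the 13 across.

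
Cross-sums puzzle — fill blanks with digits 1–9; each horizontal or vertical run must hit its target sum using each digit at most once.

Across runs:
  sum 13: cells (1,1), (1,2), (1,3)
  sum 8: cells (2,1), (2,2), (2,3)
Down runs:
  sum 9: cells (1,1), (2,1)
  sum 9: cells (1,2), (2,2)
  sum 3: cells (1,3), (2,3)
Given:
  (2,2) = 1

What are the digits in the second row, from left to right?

3 in 2 cells must be {1,2}.
(1,2) = 9 − 1 = 8 completes the 9 down.
(2,3) = 2: the only remaining digit allowed by both the 8 across and the 3 down.
(1,3) = 3 − 2 = 1 completes the 3 down.
(2,1) = 8 − 3 = 5 completes the 8 across.
(1,1) = 13 − 9 = 4 completes the 13 across.

5, 1, 2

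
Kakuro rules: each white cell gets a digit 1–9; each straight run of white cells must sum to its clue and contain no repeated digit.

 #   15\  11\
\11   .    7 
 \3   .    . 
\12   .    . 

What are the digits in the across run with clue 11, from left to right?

3 in 2 cells must be {1,2}.
R1C1 = 11 − 7 = 4 completes the 11 across.
Given what's placed, R2C1 must be 2 to fit the 3 across and 15 down.
R2C2 = 3 − 2 = 1 completes the 3 across.
R3C1 = 15 − 6 = 9 completes the 15 down.
R3C2 = 12 − 9 = 3 completes the 12 across.

4, 7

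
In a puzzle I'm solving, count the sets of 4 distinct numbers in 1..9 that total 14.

4 distinct digits from 1–9 sum between 10 and 30.
Enumerating: {1,2,3,8}, {1,2,4,7}, {1,2,5,6}, {1,3,4,6}, {2,3,4,5}.

5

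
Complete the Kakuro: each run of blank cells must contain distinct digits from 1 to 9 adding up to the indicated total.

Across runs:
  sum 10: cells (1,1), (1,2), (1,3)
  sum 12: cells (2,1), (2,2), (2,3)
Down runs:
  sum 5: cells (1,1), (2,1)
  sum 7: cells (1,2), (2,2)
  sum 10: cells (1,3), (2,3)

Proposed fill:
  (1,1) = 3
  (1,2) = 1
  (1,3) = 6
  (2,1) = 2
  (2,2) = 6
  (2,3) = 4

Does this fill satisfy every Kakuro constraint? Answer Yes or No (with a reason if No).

Yes

Across: 3+1+6=10; 2+6+4=12. Down: 3+2=5; 1+6=7; 6+4=10. No digit repeats within any run.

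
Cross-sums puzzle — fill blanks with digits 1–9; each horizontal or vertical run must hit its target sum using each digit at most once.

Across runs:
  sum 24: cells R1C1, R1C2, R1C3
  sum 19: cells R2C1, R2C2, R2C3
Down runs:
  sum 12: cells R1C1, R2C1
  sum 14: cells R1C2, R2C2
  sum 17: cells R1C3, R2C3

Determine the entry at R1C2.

8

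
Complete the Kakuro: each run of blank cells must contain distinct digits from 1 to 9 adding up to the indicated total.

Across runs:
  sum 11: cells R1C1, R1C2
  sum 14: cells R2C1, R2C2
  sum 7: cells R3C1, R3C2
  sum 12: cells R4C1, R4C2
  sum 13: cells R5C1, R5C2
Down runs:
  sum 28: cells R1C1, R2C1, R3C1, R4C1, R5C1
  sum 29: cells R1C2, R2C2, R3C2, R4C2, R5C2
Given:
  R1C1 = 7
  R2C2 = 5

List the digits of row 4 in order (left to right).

3 9

R1C2 = 11 − 7 = 4 completes the 11 across.
R2C1 = 14 − 5 = 9 completes the 14 across.
Given what's placed, R3C2 must be 3 to fit the 7 across and 29 down.
R3C1 = 7 − 3 = 4 completes the 7 across.
No cell is forced outright now. R4C1 can only be 3 or 5 (the digits allowed by both its 12 across and its 28 down). If R4C1 = 5: then R4C2 would have to be in {7} for the 12 across but in {8,9} for the 29 down — contradiction. So R4C1 = 3.
R4C2 = 12 − 3 = 9 completes the 12 across.
R5C1 = 28 − 23 = 5 completes the 28 down.
R5C2 = 13 − 5 = 8 completes the 13 across.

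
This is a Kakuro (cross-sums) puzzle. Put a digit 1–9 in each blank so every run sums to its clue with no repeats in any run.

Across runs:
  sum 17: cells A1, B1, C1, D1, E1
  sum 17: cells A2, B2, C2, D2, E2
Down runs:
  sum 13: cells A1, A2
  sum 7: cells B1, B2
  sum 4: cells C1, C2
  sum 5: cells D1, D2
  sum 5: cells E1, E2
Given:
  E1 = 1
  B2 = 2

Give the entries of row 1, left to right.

4 in 2 cells must be {1,3}.
B1 = 7 − 2 = 5 completes the 7 down.
C1 = 3: the only remaining digit allowed by both the 17 across and the 4 down.
Given what's placed, D1 must be 2 to fit the 17 across and 5 down.
C2 = 4 − 3 = 1 completes the 4 down.
D2 = 5 − 2 = 3 completes the 5 down.
E2 = 5 − 1 = 4 completes the 5 down.
A1 = 17 − 11 = 6 completes the 17 across.

6 5 3 2 1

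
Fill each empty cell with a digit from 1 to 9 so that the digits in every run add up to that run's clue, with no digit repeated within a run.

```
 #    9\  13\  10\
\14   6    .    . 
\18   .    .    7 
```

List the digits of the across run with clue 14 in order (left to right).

6 5 3

R1C3 = 10 − 7 = 3 completes the 10 down.
R2C1 = 9 − 6 = 3 completes the 9 down.
R2C2 = 18 − 10 = 8 completes the 18 across.
R1C2 = 14 − 9 = 5 completes the 14 across.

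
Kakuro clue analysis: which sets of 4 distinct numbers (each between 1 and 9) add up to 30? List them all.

{6,7,8,9}

4 distinct digits from 1–9 sum between 10 and 30.
Only one set works: {6,7,8,9}.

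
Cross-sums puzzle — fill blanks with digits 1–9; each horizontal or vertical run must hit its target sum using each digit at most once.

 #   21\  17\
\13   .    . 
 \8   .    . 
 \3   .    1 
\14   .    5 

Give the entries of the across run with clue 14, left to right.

9, 5

3 in 2 cells must be {1,2}.
R3C1 = 3 − 1 = 2 completes the 3 across.
R4C1 = 14 − 5 = 9 completes the 14 across.
Nothing is forced directly, so branch on R1C1, whose candidates are 4 or 6 or 7. If R1C1 = 6: that forces R1C2 = 7, after which R2C1 would have to be in {1,2,3,5,6,7} for the 8 across but in {4} for the 21 down — contradiction. If R1C1 = 7: then R1C2 would have to be in {6} for the 13 across but in {2,3,4,7,8,9} for the 17 down — contradiction. So R1C1 = 4.
R1C2 = 13 − 4 = 9 completes the 13 across.
R2C1 = 21 − 15 = 6 completes the 21 down.
R2C2 = 8 − 6 = 2 completes the 8 across.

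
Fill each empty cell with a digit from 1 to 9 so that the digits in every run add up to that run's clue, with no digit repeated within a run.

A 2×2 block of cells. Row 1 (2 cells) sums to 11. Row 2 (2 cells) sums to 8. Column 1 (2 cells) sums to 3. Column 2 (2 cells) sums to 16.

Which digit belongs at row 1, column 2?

3 in 2 cells must be {1,2}; 16 in 2 cells must be {7,9}.
The 11 across and the 3 down share only 2, so (1,1) = 2.
(1,2) = 11 − 2 = 9 completes the 11 across.
(2,1) = 3 − 2 = 1 completes the 3 down.
(2,2) = 8 − 1 = 7 completes the 8 across.

9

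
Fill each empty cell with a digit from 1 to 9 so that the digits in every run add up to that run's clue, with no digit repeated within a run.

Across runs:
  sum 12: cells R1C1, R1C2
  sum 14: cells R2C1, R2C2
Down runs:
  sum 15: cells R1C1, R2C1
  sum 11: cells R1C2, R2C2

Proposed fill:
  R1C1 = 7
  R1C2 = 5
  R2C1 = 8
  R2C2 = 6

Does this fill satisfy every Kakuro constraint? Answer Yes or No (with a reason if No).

Yes

Across: 7+5=12; 8+6=14. Down: 7+8=15; 5+6=11. No digit repeats within any run.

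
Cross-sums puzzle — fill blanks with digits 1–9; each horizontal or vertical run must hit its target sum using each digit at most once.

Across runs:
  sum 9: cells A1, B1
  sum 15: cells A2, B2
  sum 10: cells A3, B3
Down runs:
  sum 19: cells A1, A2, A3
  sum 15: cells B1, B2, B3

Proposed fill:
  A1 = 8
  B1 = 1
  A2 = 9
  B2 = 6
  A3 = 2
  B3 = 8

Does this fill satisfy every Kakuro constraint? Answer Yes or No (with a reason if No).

Across: 8+1=9; 9+6=15; 2+8=10. Down: 8+9+2=19; 1+6+8=15. No digit repeats within any run.

Yes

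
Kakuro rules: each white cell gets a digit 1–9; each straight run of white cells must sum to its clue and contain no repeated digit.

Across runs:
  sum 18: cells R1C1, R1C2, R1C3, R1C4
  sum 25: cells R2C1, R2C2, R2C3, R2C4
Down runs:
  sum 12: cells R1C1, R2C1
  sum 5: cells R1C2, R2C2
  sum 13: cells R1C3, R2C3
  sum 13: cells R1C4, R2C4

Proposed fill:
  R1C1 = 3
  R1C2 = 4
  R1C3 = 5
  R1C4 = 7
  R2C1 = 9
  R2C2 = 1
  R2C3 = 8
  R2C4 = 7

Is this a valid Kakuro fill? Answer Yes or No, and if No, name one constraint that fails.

No — the down run R1C4–R2C4 sums to 14, not 13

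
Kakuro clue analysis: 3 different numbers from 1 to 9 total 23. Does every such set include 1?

The only way to make 23 from 3 distinct digits is {6,8,9}, which does not contain 1.

No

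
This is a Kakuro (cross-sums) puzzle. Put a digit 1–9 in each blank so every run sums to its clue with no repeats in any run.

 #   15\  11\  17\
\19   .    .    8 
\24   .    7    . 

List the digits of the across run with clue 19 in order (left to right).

7 4 8

24 in 3 cells must be {7,8,9}; 17 in 2 cells must be {8,9}.
R1C2 = 11 − 7 = 4 completes the 11 down.
R2C3 = 17 − 8 = 9 completes the 17 down.
R1C1 = 19 − 12 = 7 completes the 19 across.
R2C1 = 24 − 16 = 8 completes the 24 across.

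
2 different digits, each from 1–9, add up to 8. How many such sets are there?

3

2 distinct digits from 1–9 sum between 3 and 17.
Enumerating: {1,7}, {2,6}, {3,5}.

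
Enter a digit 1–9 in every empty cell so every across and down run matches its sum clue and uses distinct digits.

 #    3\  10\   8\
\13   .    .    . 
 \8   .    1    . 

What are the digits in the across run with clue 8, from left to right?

3 in 2 cells must be {1,2}.
R1C2 = 10 − 1 = 9 completes the 10 down.
R2C1 = 2: the only remaining digit allowed by both the 8 across and the 3 down.
R2C3 = 8 − 3 = 5 completes the 8 across.
R1C1 = 3 − 2 = 1 completes the 3 down.
R1C3 = 13 − 10 = 3 completes the 13 across.

2 1 5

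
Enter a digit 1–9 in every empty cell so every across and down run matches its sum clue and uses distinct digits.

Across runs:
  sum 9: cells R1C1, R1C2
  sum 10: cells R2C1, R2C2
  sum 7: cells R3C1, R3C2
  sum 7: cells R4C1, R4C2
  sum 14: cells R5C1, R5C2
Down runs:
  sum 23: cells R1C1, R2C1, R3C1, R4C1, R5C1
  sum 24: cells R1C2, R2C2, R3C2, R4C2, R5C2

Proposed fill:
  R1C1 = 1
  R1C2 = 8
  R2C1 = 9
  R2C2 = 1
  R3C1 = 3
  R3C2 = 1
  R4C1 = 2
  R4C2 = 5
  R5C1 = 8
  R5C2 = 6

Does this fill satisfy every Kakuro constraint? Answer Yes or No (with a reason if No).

No — the across run R3C1–R3C2 sums to 4, not 7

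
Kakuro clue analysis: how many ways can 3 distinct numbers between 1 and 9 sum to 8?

3 distinct digits from 1–9 sum between 6 and 24.
Enumerating: {1,2,5}, {1,3,4}.

2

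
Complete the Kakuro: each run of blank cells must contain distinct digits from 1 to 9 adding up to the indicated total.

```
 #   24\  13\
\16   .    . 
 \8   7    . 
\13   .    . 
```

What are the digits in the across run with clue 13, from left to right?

8 5

16 in 2 cells must be {7,9}; 24 in 3 cells must be {7,8,9}.
Given what's placed, R1C1 must be 9 to fit the 16 across and 24 down.
R1C2 = 16 − 9 = 7 completes the 16 across.
R2C2 = 8 − 7 = 1 completes the 8 across.
R3C1 = 24 − 16 = 8 completes the 24 down.
R3C2 = 13 − 8 = 5 completes the 13 across.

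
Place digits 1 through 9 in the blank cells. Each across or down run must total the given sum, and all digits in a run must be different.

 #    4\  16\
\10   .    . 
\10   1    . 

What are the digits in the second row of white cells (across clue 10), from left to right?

1 9

4 in 2 cells must be {1,3}; 16 in 2 cells must be {7,9}.
R1C1 = 4 − 1 = 3 completes the 4 down.
R1C2 = 10 − 3 = 7 completes the 10 across.
R2C2 = 10 − 1 = 9 completes the 10 across.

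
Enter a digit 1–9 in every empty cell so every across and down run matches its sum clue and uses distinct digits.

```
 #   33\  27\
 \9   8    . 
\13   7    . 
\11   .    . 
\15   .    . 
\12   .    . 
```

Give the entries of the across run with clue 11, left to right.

3, 8

R1C2 = 9 − 8 = 1 completes the 9 across.
R2C2 = 13 − 7 = 6 completes the 13 across.
Nothing is forced directly, so branch on R4C1, whose candidates are 6 or 9. If R4C1 = 9: then R4C2 would have to be in {6} for the 15 across but in {3,4,5,7,8,9} for the 27 down — contradiction. So R4C1 = 6.
R4C2 = 15 − 6 = 9 completes the 15 across.
No cell is forced outright now. R3C1 can only be 3 or 9 (the digits allowed by both its 11 across and its 33 down). If R3C1 = 9: then R3C2 would have to be in {2} for the 11 across but in {3,4,7,8} for the 27 down — contradiction. So R3C1 = 3.
R3C2 = 11 − 3 = 8 completes the 11 across.
R5C1 = 33 − 24 = 9 completes the 33 down.
R5C2 = 12 − 9 = 3 completes the 12 across.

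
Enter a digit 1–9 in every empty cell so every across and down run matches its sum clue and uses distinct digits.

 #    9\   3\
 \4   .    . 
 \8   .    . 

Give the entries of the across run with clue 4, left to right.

4 in 2 cells must be {1,3}; 3 in 2 cells must be {1,2}.
The 4 across and the 3 down share only 1, so R1C2 = 1.
R2C2 = 3 − 1 = 2 completes the 3 down.
R1C1 = 4 − 1 = 3 completes the 4 across.
R2C1 = 8 − 2 = 6 completes the 8 across.

3 1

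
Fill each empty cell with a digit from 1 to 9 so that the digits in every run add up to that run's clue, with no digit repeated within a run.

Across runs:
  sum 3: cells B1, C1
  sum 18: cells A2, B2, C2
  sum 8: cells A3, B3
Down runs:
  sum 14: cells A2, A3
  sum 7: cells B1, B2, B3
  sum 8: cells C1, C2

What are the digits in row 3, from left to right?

6, 2

3 in 2 cells must be {1,2}; 7 in 3 cells must be {1,2,4}.
Nothing is forced directly, so branch on A3, whose candidates are 5 or 6. If A3 = 5: that forces A2 = 9, after which B3 would have to be in {3} for the 8 across but in {1,2,4} for the 7 down — contradiction. So A3 = 6.
A2 = 14 − 6 = 8 completes the 14 down.
B3 = 8 − 6 = 2 completes the 8 across.
B1 = 1: the only remaining digit allowed by both the 3 across and the 7 down.
C1 = 3 − 1 = 2 completes the 3 across.
B2 = 7 − 3 = 4 completes the 7 down.
C2 = 18 − 12 = 6 completes the 18 across.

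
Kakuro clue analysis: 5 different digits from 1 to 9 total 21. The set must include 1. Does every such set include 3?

Counterexample: {1,2,4,5,9} sums to 21 under that restriction without using 3.

No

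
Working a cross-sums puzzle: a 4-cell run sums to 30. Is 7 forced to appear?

The only way to make 30 from 4 distinct digits is {6,7,8,9}, which contains 7.

Yes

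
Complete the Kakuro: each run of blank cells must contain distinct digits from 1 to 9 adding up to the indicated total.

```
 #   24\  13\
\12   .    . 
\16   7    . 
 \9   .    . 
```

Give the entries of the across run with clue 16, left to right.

7 9

16 in 2 cells must be {7,9}; 24 in 3 cells must be {7,8,9}.
R2C2 = 16 − 7 = 9 completes the 16 across.
Given what's placed, R3C1 must be 8 to fit the 9 across and 24 down.
R3C2 = 9 − 8 = 1 completes the 9 across.
R1C1 = 24 − 15 = 9 completes the 24 down.
R1C2 = 12 − 9 = 3 completes the 12 across.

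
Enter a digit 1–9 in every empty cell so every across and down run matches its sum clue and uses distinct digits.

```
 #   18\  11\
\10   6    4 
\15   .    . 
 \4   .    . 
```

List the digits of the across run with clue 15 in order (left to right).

4 in 2 cells must be {1,3}.
R2C2 = 6: the only remaining digit allowed by both the 15 across and the 11 down.
Given what's placed, R3C1 must be 3 to fit the 4 across and 18 down.
R3C2 = 4 − 3 = 1 completes the 4 across.
R2C1 = 15 − 6 = 9 completes the 15 across.

9 6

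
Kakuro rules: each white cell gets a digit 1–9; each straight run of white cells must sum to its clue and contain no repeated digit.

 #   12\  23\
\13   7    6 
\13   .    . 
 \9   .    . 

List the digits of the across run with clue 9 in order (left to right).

1 8

23 in 3 cells must be {6,8,9}.
R2C1 = 4: the only remaining digit allowed by both the 13 across and the 12 down.
R2C2 = 13 − 4 = 9 completes the 13 across.
R3C1 = 12 − 11 = 1 completes the 12 down.
R3C2 = 9 − 1 = 8 completes the 9 across.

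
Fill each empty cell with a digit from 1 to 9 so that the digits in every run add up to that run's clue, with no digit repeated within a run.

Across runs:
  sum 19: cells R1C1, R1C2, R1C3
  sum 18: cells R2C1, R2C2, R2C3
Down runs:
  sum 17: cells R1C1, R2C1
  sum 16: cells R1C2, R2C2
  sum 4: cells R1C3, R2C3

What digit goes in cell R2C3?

17 in 2 cells must be {8,9}; 16 in 2 cells must be {7,9}; 4 in 2 cells must be {1,3}.
The 19 across and the 4 down share only 3, so R1C3 = 3.
R2C3 = 4 − 3 = 1 completes the 4 down.
Given what's placed, R1C1 must be 9 to fit the 19 across and 17 down.
R1C2 = 19 − 12 = 7 completes the 19 across.
R2C1 = 17 − 9 = 8 completes the 17 down.
R2C2 = 18 − 9 = 9 completes the 18 across.

1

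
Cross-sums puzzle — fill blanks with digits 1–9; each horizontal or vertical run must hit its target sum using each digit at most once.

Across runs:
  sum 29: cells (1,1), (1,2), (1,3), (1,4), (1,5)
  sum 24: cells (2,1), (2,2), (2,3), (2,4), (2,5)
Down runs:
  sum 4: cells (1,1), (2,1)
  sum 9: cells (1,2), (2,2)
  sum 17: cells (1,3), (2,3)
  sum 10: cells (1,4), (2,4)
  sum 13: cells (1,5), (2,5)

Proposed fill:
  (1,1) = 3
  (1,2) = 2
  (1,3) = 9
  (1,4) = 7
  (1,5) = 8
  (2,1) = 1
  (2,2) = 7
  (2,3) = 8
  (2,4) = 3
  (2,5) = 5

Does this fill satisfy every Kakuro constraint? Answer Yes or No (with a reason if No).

Yes

Across: 3+2+9+7+8=29; 1+7+8+3+5=24. Down: 3+1=4; 2+7=9; 9+8=17; 7+3=10; 8+5=13. No digit repeats within any run.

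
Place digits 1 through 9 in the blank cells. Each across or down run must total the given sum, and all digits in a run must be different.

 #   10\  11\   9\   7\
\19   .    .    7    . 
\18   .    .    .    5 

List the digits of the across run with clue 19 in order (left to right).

6, 4, 7, 2

R1C4 = 7 − 5 = 2 completes the 7 down.
R2C3 = 9 − 7 = 2 completes the 9 down.
No cell is forced outright now. R1C2 can only be 4 or 6 or 9 (the digits allowed by both its 19 across and its 11 down). If R1C2 = 6: that forces R1C1 = 4, after which R2C1 would have to be in {3,4,7,8} for the 18 across but in {6} for the 10 down — contradiction. If R1C2 = 9: that forces R1C1 = 1, after which R2C1 would have to be in {3,4,7,8} for the 18 across but in {9} for the 10 down — contradiction. So R1C2 = 4.
R1C1 = 19 − 13 = 6 completes the 19 across.
R2C1 = 10 − 6 = 4 completes the 10 down.
R2C2 = 18 − 11 = 7 completes the 18 across.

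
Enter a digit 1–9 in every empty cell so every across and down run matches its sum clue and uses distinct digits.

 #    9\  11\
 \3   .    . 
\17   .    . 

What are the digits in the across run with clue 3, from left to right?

1, 2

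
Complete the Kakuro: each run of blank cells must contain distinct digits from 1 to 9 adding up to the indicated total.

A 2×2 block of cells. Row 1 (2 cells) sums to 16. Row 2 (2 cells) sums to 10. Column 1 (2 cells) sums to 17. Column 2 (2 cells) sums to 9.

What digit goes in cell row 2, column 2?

16 in 2 cells must be {7,9}; 17 in 2 cells must be {8,9}.
The 16 across and the 17 down share only 9, so (1,1) = 9.
(1,2) = 16 − 9 = 7 completes the 16 across.
(2,1) = 17 − 9 = 8 completes the 17 down.
(2,2) = 10 − 8 = 2 completes the 10 across.

2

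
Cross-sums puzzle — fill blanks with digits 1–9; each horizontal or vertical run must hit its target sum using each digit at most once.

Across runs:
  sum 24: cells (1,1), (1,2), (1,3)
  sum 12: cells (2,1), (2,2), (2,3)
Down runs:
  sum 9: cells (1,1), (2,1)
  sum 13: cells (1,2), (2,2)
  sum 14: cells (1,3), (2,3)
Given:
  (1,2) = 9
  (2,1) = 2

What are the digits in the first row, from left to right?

7 9 8

24 in 3 cells must be {7,8,9}.
(1,1) = 9 − 2 = 7 completes the 9 down.
(1,3) = 24 − 16 = 8 completes the 24 across.
(2,2) = 13 − 9 = 4 completes the 13 down.
(2,3) = 12 − 6 = 6 completes the 12 across.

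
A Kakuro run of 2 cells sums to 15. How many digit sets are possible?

2

2 distinct digits from 1–9 sum between 3 and 17.
Enumerating: {6,9}, {7,8}.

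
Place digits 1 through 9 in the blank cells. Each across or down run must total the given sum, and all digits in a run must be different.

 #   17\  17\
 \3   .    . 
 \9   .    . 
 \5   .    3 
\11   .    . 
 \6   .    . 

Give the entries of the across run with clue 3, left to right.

3 in 2 cells must be {1,2}.
R3C1 = 5 − 3 = 2 completes the 5 across.
R1C1 = 1: the only remaining digit allowed by both the 3 across and the 17 down.
R1C2 = 3 − 1 = 2 completes the 3 across.

1, 2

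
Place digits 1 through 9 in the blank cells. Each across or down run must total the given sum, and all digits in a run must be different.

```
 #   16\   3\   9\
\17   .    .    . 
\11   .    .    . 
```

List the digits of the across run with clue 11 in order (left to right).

7 1 3

16 in 2 cells must be {7,9}; 3 in 2 cells must be {1,2}.
The 11 across and the 16 down share only 7, so R2C1 = 7.
Given what's placed, R2C2 must be 1 to fit the 11 across and 3 down.
R2C3 = 11 − 8 = 3 completes the 11 across.
R1C1 = 16 − 7 = 9 completes the 16 down.
R1C2 = 3 − 1 = 2 completes the 3 down.
R1C3 = 17 − 11 = 6 completes the 17 across.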